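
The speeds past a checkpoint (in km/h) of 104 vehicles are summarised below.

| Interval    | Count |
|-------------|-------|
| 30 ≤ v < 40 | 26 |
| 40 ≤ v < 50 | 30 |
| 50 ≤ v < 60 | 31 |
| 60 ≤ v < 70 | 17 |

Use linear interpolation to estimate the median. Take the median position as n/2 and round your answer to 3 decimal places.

Cumulative frequencies: 26, 56, 87, 104
n = 104; position = n/2 = 52.
This falls in the class 40 ≤ v < 50: L = 40, F = 26, f = 30, h = 10.
Median ≈ 40 + ((52 − 26) / 30) × 10 = 48.6667

48.667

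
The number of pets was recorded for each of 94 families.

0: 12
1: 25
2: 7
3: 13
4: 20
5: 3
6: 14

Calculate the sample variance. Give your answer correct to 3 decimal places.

3.939

Values: 0, 1, 2, 3, 4, 5, 6
n = 94, Σfx = 257, mean = 2.7340
Σfx² = 1069
Σf(x − x̄)² = Σfx² − (Σfx)²/n = 1069 − 257²/94 = 366.3511
Sample variance = 366.3511 / 93 = 3.9393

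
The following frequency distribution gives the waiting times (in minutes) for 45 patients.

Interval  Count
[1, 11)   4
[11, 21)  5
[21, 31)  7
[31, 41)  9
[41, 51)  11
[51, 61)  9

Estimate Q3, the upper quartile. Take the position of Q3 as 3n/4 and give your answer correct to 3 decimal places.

48.955

Cumulative frequencies: 4, 9, 16, 25, 36, 45
n = 45; position = 3n/4 = 33.75.
This falls in the class [41, 51): L = 41, F = 25, f = 11, h = 10.
Upper quartile ≈ 41 + ((33.75 − 25) / 11) × 10 = 48.9545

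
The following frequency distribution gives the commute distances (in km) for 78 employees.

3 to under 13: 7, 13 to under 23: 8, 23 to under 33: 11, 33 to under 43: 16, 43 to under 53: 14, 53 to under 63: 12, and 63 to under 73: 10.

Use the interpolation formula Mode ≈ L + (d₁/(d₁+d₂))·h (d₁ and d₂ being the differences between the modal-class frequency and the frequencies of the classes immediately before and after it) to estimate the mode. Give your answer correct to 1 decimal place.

40.1

Modal class: 33 to under 43 (highest frequency 16).
d₁ = 16 − 11 = 5, d₂ = 16 − 14 = 2
Mode ≈ 33 + (5/(5+2)) × 10 = 33 + 7.1429 = 40.1429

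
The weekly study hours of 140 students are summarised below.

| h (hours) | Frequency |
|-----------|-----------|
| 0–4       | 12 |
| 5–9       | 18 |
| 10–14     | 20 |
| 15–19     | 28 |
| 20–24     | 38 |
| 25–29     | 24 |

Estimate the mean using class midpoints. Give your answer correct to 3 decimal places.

16.786

Midpoints: 2, 7, 12, 17, 22, 27
Σfm = 12×2 + 18×7 + 20×12 + 28×17 + 38×22 + 24×27 = 2350
n = Σf = 140
Mean = 2350 / 140 = 16.7857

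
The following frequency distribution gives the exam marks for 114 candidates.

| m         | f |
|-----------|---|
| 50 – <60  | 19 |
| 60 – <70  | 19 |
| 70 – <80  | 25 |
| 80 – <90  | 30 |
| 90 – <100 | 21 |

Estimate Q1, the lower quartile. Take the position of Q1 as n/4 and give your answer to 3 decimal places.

Cumulative frequencies: 19, 38, 63, 93, 114
n = 114; position = n/4 = 28.5.
This falls in the class 60 – <70: L = 60, F = 19, f = 19, h = 10.
Lower quartile ≈ 60 + ((28.5 − 19) / 19) × 10 = 65.0000

65.000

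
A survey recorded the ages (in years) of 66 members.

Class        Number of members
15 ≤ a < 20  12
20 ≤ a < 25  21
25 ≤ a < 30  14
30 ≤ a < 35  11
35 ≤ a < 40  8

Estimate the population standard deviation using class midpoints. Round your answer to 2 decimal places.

Midpoints: 17.5, 22.5, 27.5, 32.5, 37.5
n = 66, Σfm = 1725, mean = 26.1364
Σfm² = 47762.5
Σf(m − x̄)² = Σfm² − (Σfm)²/n = 47762.5 − 1725²/66 = 2677.2727
Population variance = 2677.2727 / 66 = 40.5647
Standard deviation = √40.5647 = 6.3690

6.37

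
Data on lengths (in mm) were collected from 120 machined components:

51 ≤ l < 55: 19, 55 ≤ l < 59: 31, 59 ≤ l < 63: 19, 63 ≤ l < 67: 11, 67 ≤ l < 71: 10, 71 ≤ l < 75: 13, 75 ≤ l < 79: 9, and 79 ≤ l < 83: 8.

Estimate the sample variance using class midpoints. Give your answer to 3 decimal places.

76.584

Midpoints: 53, 57, 61, 65, 69, 73, 77, 81
n = 120, Σfm = 7628, mean = 63.5667
Σfm² = 494000
Σf(m − x̄)² = Σfm² − (Σfm)²/n = 494000 − 7628²/120 = 9113.4667
Sample variance = 9113.4667 / 119 = 76.5838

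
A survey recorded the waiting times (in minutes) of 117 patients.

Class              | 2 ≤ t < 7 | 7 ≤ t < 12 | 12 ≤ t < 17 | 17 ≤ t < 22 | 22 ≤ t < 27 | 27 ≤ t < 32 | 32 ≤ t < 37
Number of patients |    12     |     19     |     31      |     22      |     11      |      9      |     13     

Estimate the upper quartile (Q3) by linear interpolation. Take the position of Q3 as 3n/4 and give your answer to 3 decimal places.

Cumulative frequencies: 12, 31, 62, 84, 95, 104, 117
n = 117; position = 3n/4 = 87.75.
This falls in the class 22 ≤ t < 27: L = 22, F = 84, f = 11, h = 5.
Upper quartile ≈ 22 + ((87.75 − 84) / 11) × 5 = 23.7045

23.705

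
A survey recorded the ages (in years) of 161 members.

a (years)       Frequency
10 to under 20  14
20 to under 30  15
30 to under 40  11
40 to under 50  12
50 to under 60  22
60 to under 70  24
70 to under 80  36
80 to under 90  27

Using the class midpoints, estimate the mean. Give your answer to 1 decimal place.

Midpoints: 15, 25, 35, 45, 55, 65, 75, 85
Σfm = 14×15 + 15×25 + 11×35 + 12×45 + 22×55 + 24×65 + 36×75 + 27×85 = 9275
n = Σf = 161
Mean = 9275 / 161 = 57.6087

57.6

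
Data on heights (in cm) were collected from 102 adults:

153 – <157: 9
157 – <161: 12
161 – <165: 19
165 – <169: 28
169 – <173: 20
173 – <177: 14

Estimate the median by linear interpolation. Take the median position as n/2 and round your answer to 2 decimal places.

Cumulative frequencies: 9, 21, 40, 68, 88, 102
n = 102; position = n/2 = 51.
This falls in the class 165 – <169: L = 165, F = 40, f = 28, h = 4.
Median ≈ 165 + ((51 − 40) / 28) × 4 = 166.5714

166.57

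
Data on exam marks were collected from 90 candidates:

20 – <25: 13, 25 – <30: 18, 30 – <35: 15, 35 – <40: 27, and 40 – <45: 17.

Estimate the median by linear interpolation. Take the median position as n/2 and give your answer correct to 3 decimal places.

Cumulative frequencies: 13, 31, 46, 73, 90
n = 90; position = n/2 = 45.
This falls in the class 30 – <35: L = 30, F = 31, f = 15, h = 5.
Median ≈ 30 + ((45 − 31) / 15) × 5 = 34.6667

34.667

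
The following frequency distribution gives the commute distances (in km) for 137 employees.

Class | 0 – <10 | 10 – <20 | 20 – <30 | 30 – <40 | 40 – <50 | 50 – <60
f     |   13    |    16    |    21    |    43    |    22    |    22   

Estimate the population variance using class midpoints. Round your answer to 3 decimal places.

Midpoints: 5, 15, 25, 35, 45, 55
n = 137, Σfm = 4535, mean = 33.1022
Σfm² = 180825
Σf(m − x̄)² = Σfm² − (Σfm)²/n = 180825 − 4535²/137 = 30706.5693
Population variance = 30706.5693 / 137 = 224.1355

224.136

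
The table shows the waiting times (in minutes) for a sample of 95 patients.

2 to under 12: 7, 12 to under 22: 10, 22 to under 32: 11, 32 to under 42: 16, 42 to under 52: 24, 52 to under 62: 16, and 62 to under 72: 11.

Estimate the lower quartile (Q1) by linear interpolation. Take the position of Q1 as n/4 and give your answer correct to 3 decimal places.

28.136

Cumulative frequencies: 7, 17, 28, 44, 68, 84, 95
n = 95; position = n/4 = 23.75.
This falls in the class 22 to under 32: L = 22, F = 17, f = 11, h = 10.
Lower quartile ≈ 22 + ((23.75 − 17) / 11) × 10 = 28.1364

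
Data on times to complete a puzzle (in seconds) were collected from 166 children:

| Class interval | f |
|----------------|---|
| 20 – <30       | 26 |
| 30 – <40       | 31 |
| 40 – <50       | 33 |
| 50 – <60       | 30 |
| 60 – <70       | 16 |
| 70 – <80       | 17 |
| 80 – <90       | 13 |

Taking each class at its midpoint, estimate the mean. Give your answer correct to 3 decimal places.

49.940

Midpoints: 25, 35, 45, 55, 65, 75, 85
Σfm = 26×25 + 31×35 + 33×45 + 30×55 + 16×65 + 17×75 + 13×85 = 8290
n = Σf = 166
Mean = 8290 / 166 = 49.9398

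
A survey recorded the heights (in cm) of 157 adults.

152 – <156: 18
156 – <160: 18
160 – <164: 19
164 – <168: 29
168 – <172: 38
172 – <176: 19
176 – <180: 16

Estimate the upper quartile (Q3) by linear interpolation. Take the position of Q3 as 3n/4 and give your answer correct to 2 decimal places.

Cumulative frequencies: 18, 36, 55, 84, 122, 141, 157
n = 157; position = 3n/4 = 117.75.
This falls in the class 168 – <172: L = 168, F = 84, f = 38, h = 4.
Upper quartile ≈ 168 + ((117.75 − 84) / 38) × 4 = 171.5526

171.55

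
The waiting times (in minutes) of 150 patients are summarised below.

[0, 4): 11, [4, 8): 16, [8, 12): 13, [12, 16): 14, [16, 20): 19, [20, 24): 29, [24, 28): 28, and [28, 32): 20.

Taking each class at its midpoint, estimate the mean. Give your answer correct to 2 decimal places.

18.35

Midpoints: 2, 6, 10, 14, 18, 22, 26, 30
Σfm = 11×2 + 16×6 + 13×10 + 14×14 + 19×18 + 29×22 + 28×26 + 20×30 = 2752
n = Σf = 150
Mean = 2752 / 150 = 18.3467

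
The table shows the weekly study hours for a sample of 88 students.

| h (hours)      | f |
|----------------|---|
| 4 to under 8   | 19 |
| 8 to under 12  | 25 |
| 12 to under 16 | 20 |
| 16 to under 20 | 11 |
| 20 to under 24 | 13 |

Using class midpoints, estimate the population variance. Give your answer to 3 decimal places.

28.421

Midpoints: 6, 10, 14, 18, 22
n = 88, Σfm = 1128, mean = 12.8182
Σfm² = 16960
Σf(m − x̄)² = Σfm² − (Σfm)²/n = 16960 − 1128²/88 = 2501.0909
Population variance = 2501.0909 / 88 = 28.4215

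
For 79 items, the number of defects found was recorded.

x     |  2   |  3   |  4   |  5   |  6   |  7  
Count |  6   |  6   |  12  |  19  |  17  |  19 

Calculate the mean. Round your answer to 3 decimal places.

Values: 2, 3, 4, 5, 6, 7
Σfx = 6×2 + 6×3 + 12×4 + 19×5 + 17×6 + 19×7 = 408
n = Σf = 79
Mean = 408 / 79 = 5.1646

5.165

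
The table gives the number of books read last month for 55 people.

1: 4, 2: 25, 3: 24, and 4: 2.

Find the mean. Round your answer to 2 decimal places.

Values: 1, 2, 3, 4
Σfx = 4×1 + 25×2 + 24×3 + 2×4 = 134
n = Σf = 55
Mean = 134 / 55 = 2.4364

2.44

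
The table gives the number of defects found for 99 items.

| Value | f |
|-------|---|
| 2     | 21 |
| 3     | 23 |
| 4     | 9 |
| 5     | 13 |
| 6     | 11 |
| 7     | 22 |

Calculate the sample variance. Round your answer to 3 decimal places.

Values: 2, 3, 4, 5, 6, 7
n = 99, Σfx = 432, mean = 4.3636
Σfx² = 2234
Σf(x − x̄)² = Σfx² − (Σfx)²/n = 2234 − 432²/99 = 348.9091
Sample variance = 348.9091 / 98 = 3.5603

3.560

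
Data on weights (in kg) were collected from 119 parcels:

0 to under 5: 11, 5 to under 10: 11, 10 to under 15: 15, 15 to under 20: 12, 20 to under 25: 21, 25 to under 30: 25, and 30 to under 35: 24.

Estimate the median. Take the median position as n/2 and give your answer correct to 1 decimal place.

Cumulative frequencies: 11, 22, 37, 49, 70, 95, 119
n = 119; position = n/2 = 59.5.
This falls in the class 20 to under 25: L = 20, F = 49, f = 21, h = 5.
Median ≈ 20 + ((59.5 − 49) / 21) × 5 = 22.5000

22.5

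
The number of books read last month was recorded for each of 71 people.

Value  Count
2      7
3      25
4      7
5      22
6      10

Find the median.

4

Cumulative frequencies: 7, 32, 39, 61, 71
n = 71, so the median is the value in position (n+1)/2 = 36.
Position 36 falls at value 4.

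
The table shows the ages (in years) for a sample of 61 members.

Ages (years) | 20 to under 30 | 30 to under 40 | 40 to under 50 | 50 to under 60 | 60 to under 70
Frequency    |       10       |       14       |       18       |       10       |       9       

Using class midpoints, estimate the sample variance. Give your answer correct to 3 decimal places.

165.683

Midpoints: 25, 35, 45, 55, 65
n = 61, Σfm = 2685, mean = 44.0164
Σfm² = 128125
Σf(m − x̄)² = Σfm² − (Σfm)²/n = 128125 − 2685²/61 = 9940.9836
Sample variance = 9940.9836 / 60 = 165.6831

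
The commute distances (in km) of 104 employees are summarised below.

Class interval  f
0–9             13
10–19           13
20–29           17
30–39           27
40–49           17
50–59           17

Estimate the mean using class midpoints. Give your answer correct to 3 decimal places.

Midpoints: 4.5, 14.5, 24.5, 34.5, 44.5, 54.5
Σfm = 13×4.5 + 13×14.5 + 17×24.5 + 27×34.5 + 17×44.5 + 17×54.5 = 3278
n = Σf = 104
Mean = 3278 / 104 = 31.5192

31.519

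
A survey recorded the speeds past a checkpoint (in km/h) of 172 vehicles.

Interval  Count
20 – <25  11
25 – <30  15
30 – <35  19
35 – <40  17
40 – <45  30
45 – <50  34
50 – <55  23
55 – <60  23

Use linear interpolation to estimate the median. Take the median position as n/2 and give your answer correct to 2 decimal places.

Cumulative frequencies: 11, 26, 45, 62, 92, 126, 149, 172
n = 172; position = n/2 = 86.
This falls in the class 40 – <45: L = 40, F = 62, f = 30, h = 5.
Median ≈ 40 + ((86 − 62) / 30) × 5 = 44.0000

44.00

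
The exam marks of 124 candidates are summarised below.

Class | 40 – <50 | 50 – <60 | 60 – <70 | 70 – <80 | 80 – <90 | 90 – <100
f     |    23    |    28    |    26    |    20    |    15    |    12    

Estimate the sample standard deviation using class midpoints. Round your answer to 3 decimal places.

15.794

Midpoints: 45, 55, 65, 75, 85, 95
n = 124, Σfm = 8180, mean = 65.9677
Σfm² = 570300
Σf(m − x̄)² = Σfm² − (Σfm)²/n = 570300 − 8180²/124 = 30683.8710
Sample variance = 30683.8710 / 123 = 249.4624
Standard deviation = √249.4624 = 15.7944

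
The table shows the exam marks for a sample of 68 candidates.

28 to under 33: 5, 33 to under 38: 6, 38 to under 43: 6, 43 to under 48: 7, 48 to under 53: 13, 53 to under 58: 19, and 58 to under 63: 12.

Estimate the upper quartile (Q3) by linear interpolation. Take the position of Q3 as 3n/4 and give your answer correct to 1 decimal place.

Cumulative frequencies: 5, 11, 17, 24, 37, 56, 68
n = 68; position = 3n/4 = 51.
This falls in the class 53 to under 58: L = 53, F = 37, f = 19, h = 5.
Upper quartile ≈ 53 + ((51 − 37) / 19) × 5 = 56.6842

56.7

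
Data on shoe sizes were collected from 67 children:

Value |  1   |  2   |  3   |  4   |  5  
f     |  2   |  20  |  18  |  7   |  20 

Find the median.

Cumulative frequencies: 2, 22, 40, 47, 67
n = 67, so the median is the value in position (n+1)/2 = 34.
Position 34 falls at value 3.

3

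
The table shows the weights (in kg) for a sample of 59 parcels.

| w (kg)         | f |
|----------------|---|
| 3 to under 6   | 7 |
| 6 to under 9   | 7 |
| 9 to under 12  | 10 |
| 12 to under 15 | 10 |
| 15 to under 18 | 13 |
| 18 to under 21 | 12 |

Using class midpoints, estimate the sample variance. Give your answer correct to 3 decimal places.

24.970

Midpoints: 4.5, 7.5, 10.5, 13.5, 16.5, 19.5
n = 59, Σfm = 772.5, mean = 13.0932
Σfm² = 11562.75
Σf(m − x̄)² = Σfm² − (Σfm)²/n = 11562.75 − 772.5²/59 = 1448.2373
Sample variance = 1448.2373 / 58 = 24.9696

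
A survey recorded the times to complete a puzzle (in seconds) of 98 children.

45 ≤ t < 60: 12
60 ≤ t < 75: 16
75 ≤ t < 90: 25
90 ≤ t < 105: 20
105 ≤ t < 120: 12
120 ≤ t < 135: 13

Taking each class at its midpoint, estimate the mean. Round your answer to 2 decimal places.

Midpoints: 52.5, 67.5, 82.5, 97.5, 112.5, 127.5
Σfm = 12×52.5 + 16×67.5 + 25×82.5 + 20×97.5 + 12×112.5 + 13×127.5 = 8730
n = Σf = 98
Mean = 8730 / 98 = 89.0816

89.08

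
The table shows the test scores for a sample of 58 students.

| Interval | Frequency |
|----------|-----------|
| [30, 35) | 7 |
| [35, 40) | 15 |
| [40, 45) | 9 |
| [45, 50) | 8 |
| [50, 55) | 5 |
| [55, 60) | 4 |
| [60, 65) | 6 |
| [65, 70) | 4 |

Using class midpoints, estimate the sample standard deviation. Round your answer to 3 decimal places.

10.844

Midpoints: 32.5, 37.5, 42.5, 47.5, 52.5, 57.5, 62.5, 67.5
n = 58, Σfm = 2690, mean = 46.3793
Σfm² = 131462.5
Σf(m − x̄)² = Σfm² − (Σfm)²/n = 131462.5 − 2690²/58 = 6702.1552
Sample variance = 6702.1552 / 57 = 117.5817
Standard deviation = √117.5817 = 10.8435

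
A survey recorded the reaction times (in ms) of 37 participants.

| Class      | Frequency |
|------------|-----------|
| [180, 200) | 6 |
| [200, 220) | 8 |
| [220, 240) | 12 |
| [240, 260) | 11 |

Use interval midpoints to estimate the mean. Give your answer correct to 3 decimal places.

Midpoints: 190, 210, 230, 250
Σfm = 6×190 + 8×210 + 12×230 + 11×250 = 8330
n = Σf = 37
Mean = 8330 / 37 = 225.1351

225.135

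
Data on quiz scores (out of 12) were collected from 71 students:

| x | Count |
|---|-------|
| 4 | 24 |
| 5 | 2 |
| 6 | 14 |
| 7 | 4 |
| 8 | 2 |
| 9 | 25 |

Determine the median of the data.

Cumulative frequencies: 24, 26, 40, 44, 46, 71
n = 71, so the median is the value in position (n+1)/2 = 36.
Position 36 falls at value 6.

6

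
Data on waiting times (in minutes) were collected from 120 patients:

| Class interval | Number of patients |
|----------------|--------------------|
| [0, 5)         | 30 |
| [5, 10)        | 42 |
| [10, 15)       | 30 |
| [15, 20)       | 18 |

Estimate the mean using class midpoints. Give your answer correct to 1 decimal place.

9.0

Midpoints: 2.5, 7.5, 12.5, 17.5
Σfm = 30×2.5 + 42×7.5 + 30×12.5 + 18×17.5 = 1080
n = Σf = 120
Mean = 1080 / 120 = 9.0000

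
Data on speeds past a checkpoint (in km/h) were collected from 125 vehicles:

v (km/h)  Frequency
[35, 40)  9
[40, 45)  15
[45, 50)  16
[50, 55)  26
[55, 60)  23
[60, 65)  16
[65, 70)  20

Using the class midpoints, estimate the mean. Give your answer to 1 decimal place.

54.2

Midpoints: 37.5, 42.5, 47.5, 52.5, 57.5, 62.5, 67.5
Σfm = 9×37.5 + 15×42.5 + 16×47.5 + 26×52.5 + 23×57.5 + 16×62.5 + 20×67.5 = 6772.5
n = Σf = 125
Mean = 6772.5 / 125 = 54.1800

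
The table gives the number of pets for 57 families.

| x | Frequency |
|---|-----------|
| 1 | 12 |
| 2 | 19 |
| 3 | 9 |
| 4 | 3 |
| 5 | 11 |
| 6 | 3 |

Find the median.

2

Cumulative frequencies: 12, 31, 40, 43, 54, 57
n = 57, so the median is the value in position (n+1)/2 = 29.
Position 29 falls at value 2.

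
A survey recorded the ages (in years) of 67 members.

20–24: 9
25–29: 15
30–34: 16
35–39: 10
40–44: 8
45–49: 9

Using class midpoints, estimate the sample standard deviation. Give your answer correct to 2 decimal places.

7.98

Midpoints: 22, 27, 32, 37, 42, 47
n = 67, Σfm = 2244, mean = 33.4925
Σfm² = 79358
Σf(m − x̄)² = Σfm² − (Σfm)²/n = 79358 − 2244²/67 = 4200.7463
Sample variance = 4200.7463 / 66 = 63.6477
Standard deviation = √63.6477 = 7.9779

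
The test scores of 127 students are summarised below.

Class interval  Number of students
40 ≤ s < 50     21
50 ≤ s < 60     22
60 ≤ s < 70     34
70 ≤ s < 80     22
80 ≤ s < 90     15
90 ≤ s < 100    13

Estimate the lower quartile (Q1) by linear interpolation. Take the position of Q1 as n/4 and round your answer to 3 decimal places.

Cumulative frequencies: 21, 43, 77, 99, 114, 127
n = 127; position = n/4 = 31.75.
This falls in the class 50 ≤ s < 60: L = 50, F = 21, f = 22, h = 10.
Lower quartile ≈ 50 + ((31.75 − 21) / 22) × 10 = 54.8864

54.886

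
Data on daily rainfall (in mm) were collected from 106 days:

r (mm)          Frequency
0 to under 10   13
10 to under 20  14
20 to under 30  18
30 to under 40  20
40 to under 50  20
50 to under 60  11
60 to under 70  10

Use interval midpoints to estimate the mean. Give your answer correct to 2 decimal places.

Midpoints: 5, 15, 25, 35, 45, 55, 65
Σfm = 13×5 + 14×15 + 18×25 + 20×35 + 20×45 + 11×55 + 10×65 = 3580
n = Σf = 106
Mean = 3580 / 106 = 33.7736

33.77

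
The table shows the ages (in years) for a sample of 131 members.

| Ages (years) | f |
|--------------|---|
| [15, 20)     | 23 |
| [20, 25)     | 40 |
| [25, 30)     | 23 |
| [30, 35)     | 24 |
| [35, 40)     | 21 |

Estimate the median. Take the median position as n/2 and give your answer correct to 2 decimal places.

Cumulative frequencies: 23, 63, 86, 110, 131
n = 131; position = n/2 = 65.5.
This falls in the class [25, 30): L = 25, F = 63, f = 23, h = 5.
Median ≈ 25 + ((65.5 − 63) / 23) × 5 = 25.5435

25.54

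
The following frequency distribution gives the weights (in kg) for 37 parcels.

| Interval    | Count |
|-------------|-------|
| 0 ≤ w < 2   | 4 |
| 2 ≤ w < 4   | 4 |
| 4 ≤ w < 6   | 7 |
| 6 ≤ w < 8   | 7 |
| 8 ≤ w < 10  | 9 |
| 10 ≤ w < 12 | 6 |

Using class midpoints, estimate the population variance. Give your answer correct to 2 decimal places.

9.84

Midpoints: 1, 3, 5, 7, 9, 11
n = 37, Σfm = 247, mean = 6.6757
Σfm² = 2013
Σf(m − x̄)² = Σfm² − (Σfm)²/n = 2013 − 247²/37 = 364.1081
Population variance = 364.1081 / 37 = 9.8408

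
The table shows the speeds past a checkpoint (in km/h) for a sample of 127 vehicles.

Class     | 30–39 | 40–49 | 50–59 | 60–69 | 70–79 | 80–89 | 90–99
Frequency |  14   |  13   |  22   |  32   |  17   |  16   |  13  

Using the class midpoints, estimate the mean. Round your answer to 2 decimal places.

64.34

Midpoints: 34.5, 44.5, 54.5, 64.5, 74.5, 84.5, 94.5
Σfm = 14×34.5 + 13×44.5 + 22×54.5 + 32×64.5 + 17×74.5 + 16×84.5 + 13×94.5 = 8171.5
n = Σf = 127
Mean = 8171.5 / 127 = 64.3425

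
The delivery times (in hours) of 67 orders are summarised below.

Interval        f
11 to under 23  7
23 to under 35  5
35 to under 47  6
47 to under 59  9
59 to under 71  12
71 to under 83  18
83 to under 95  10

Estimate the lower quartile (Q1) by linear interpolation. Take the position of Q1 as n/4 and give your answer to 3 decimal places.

44.500

Cumulative frequencies: 7, 12, 18, 27, 39, 57, 67
n = 67; position = n/4 = 16.75.
This falls in the class 35 to under 47: L = 35, F = 12, f = 6, h = 12.
Lower quartile ≈ 35 + ((16.75 − 12) / 6) × 12 = 44.5000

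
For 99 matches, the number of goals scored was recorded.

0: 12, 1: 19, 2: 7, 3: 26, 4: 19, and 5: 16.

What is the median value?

3

Cumulative frequencies: 12, 31, 38, 64, 83, 99
n = 99, so the median is the value in position (n+1)/2 = 50.
Position 50 falls at value 3.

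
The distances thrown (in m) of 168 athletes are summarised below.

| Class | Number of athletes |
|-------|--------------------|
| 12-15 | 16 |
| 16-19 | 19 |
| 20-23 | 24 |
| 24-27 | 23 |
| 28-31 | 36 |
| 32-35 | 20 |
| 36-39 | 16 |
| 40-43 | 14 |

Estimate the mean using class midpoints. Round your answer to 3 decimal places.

27.167

Midpoints: 13.5, 17.5, 21.5, 25.5, 29.5, 33.5, 37.5, 41.5
Σfm = 16×13.5 + 19×17.5 + 24×21.5 + 23×25.5 + 36×29.5 + 20×33.5 + 16×37.5 + 14×41.5 = 4564
n = Σf = 168
Mean = 4564 / 168 = 27.1667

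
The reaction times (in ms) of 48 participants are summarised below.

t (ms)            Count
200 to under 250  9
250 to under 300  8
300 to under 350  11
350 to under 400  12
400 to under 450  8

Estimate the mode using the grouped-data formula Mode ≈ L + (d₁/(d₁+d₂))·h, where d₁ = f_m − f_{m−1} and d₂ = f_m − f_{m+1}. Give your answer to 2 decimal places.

360.00

Modal class: 350 to under 400 (highest frequency 12).
d₁ = 12 − 11 = 1, d₂ = 12 − 8 = 4
Mode ≈ 350 + (1/(1+4)) × 50 = 350 + 10.0000 = 360.0000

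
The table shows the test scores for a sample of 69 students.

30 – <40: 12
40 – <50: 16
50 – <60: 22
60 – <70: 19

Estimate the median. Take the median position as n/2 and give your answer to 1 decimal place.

53.0

Cumulative frequencies: 12, 28, 50, 69
n = 69; position = n/2 = 34.5.
This falls in the class 50 – <60: L = 50, F = 28, f = 22, h = 10.
Median ≈ 50 + ((34.5 − 28) / 22) × 10 = 52.9545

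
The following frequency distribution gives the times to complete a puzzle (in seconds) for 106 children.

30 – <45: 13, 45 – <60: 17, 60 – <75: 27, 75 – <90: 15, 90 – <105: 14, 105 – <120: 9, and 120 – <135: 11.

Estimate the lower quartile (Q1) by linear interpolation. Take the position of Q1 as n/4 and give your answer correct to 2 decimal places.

56.91

Cumulative frequencies: 13, 30, 57, 72, 86, 95, 106
n = 106; position = n/4 = 26.5.
This falls in the class 45 – <60: L = 45, F = 13, f = 17, h = 15.
Lower quartile ≈ 45 + ((26.5 − 13) / 17) × 15 = 56.9118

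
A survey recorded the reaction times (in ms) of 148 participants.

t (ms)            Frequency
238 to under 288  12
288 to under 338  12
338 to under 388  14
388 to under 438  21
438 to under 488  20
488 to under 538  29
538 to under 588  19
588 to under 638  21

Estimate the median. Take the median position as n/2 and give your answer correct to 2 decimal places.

Cumulative frequencies: 12, 24, 38, 59, 79, 108, 127, 148
n = 148; position = n/2 = 74.
This falls in the class 438 to under 488: L = 438, F = 59, f = 20, h = 50.
Median ≈ 438 + ((74 − 59) / 20) × 50 = 475.5000

475.50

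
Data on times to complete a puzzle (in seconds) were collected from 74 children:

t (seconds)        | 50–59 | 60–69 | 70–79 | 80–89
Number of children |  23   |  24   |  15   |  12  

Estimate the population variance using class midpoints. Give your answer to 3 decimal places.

111.541

Midpoints: 54.5, 64.5, 74.5, 84.5
n = 74, Σfm = 4933, mean = 66.6622
Σfm² = 337098.5
Σf(m − x̄)² = Σfm² − (Σfm)²/n = 337098.5 − 4933²/74 = 8254.0541
Population variance = 8254.0541 / 74 = 111.5413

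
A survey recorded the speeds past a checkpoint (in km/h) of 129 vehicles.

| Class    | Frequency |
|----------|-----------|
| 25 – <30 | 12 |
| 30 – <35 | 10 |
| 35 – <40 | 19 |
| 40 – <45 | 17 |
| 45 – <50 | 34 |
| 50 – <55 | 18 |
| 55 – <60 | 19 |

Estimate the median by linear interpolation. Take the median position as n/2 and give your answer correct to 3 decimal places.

Cumulative frequencies: 12, 22, 41, 58, 92, 110, 129
n = 129; position = n/2 = 64.5.
This falls in the class 45 – <50: L = 45, F = 58, f = 34, h = 5.
Median ≈ 45 + ((64.5 − 58) / 34) × 5 = 45.9559

45.956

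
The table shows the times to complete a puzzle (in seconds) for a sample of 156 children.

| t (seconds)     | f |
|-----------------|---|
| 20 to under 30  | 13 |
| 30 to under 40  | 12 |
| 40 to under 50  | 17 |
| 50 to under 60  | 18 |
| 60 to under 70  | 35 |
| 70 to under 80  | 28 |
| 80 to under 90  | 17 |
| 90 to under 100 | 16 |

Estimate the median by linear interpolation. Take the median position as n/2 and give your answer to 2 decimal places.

65.14

Cumulative frequencies: 13, 25, 42, 60, 95, 123, 140, 156
n = 156; position = n/2 = 78.
This falls in the class 60 to under 70: L = 60, F = 60, f = 35, h = 10.
Median ≈ 60 + ((78 − 60) / 35) × 10 = 65.1429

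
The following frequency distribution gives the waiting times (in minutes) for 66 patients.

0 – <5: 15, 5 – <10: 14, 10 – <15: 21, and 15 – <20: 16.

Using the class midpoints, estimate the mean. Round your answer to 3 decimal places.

Midpoints: 2.5, 7.5, 12.5, 17.5
Σfm = 15×2.5 + 14×7.5 + 21×12.5 + 16×17.5 = 685
n = Σf = 66
Mean = 685 / 66 = 10.3788

10.379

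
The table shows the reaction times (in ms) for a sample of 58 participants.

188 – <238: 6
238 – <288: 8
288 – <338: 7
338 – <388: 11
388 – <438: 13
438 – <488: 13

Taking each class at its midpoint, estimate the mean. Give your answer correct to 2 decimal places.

Midpoints: 213, 263, 313, 363, 413, 463
Σfm = 6×213 + 8×263 + 7×313 + 11×363 + 13×413 + 13×463 = 20954
n = Σf = 58
Mean = 20954 / 58 = 361.2759

361.28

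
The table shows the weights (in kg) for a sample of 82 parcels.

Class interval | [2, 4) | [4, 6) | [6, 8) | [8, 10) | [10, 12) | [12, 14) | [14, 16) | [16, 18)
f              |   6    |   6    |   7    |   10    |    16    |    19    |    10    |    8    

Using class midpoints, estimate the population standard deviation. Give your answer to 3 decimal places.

Midpoints: 3, 5, 7, 9, 11, 13, 15, 17
n = 82, Σfm = 896, mean = 10.9268
Σfm² = 11066
Σf(m − x̄)² = Σfm² − (Σfm)²/n = 11066 − 896²/82 = 1275.5610
Population variance = 1275.5610 / 82 = 15.5556
Standard deviation = √15.5556 = 3.9441

3.944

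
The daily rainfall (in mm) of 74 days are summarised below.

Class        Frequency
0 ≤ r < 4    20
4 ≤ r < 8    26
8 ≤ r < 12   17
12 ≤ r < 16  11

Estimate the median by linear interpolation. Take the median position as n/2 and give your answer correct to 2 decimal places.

6.62

Cumulative frequencies: 20, 46, 63, 74
n = 74; position = n/2 = 37.
This falls in the class 4 ≤ r < 8: L = 4, F = 20, f = 26, h = 4.
Median ≈ 4 + ((37 − 20) / 26) × 4 = 6.6154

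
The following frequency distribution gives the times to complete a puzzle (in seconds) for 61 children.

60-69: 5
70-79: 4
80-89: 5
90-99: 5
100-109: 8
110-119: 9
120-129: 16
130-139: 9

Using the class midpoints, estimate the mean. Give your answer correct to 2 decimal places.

Midpoints: 64.5, 74.5, 84.5, 94.5, 104.5, 114.5, 124.5, 134.5
Σfm = 5×64.5 + 4×74.5 + 5×84.5 + 5×94.5 + 8×104.5 + 9×114.5 + 16×124.5 + 9×134.5 = 6584.5
n = Σf = 61
Mean = 6584.5 / 61 = 107.9426

107.94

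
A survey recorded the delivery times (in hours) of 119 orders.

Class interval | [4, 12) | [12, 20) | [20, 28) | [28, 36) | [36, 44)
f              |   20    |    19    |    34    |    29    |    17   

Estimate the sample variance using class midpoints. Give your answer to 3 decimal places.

Midpoints: 8, 16, 24, 32, 40
n = 119, Σfm = 2888, mean = 24.2689
Σfm² = 82624
Σf(m − x̄)² = Σfm² − (Σfm)²/n = 82624 − 2888²/119 = 12535.3950
Sample variance = 12535.3950 / 118 = 106.2322

106.232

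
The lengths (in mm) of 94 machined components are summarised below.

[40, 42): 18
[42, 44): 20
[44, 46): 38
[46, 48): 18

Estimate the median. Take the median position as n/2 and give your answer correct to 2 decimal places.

Cumulative frequencies: 18, 38, 76, 94
n = 94; position = n/2 = 47.
This falls in the class [44, 46): L = 44, F = 38, f = 38, h = 2.
Median ≈ 44 + ((47 − 38) / 38) × 2 = 44.4737

44.47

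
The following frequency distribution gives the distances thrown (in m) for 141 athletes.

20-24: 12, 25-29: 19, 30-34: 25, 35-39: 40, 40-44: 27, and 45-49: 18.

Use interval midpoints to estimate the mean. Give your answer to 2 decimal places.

35.72

Midpoints: 22, 27, 32, 37, 42, 47
Σfm = 12×22 + 19×27 + 25×32 + 40×37 + 27×42 + 18×47 = 5037
n = Σf = 141
Mean = 5037 / 141 = 35.7234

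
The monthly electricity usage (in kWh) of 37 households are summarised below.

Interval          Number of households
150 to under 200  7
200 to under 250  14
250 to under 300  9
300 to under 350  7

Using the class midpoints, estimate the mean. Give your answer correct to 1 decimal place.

Midpoints: 175, 225, 275, 325
Σfm = 7×175 + 14×225 + 9×275 + 7×325 = 9125
n = Σf = 37
Mean = 9125 / 37 = 246.6216

246.6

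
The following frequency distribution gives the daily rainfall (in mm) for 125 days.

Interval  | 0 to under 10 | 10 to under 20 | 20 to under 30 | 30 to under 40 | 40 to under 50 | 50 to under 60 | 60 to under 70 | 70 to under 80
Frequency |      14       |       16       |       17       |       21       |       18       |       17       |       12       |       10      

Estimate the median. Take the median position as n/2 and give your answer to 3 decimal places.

Cumulative frequencies: 14, 30, 47, 68, 86, 103, 115, 125
n = 125; position = n/2 = 62.5.
This falls in the class 30 to under 40: L = 30, F = 47, f = 21, h = 10.
Median ≈ 30 + ((62.5 − 47) / 21) × 10 = 37.3810

37.381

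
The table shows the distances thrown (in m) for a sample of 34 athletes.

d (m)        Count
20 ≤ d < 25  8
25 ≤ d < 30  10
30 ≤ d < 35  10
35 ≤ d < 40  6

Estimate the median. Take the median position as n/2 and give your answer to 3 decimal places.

Cumulative frequencies: 8, 18, 28, 34
n = 34; position = n/2 = 17.
This falls in the class 25 ≤ d < 30: L = 25, F = 8, f = 10, h = 5.
Median ≈ 25 + ((17 − 8) / 10) × 5 = 29.5000

29.500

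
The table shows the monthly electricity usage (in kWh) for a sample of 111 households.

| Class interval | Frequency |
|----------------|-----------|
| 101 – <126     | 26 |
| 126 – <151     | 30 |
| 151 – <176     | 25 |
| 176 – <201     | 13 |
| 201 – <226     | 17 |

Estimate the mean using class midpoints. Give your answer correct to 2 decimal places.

Midpoints: 113.5, 138.5, 163.5, 188.5, 213.5
Σfm = 26×113.5 + 30×138.5 + 25×163.5 + 13×188.5 + 17×213.5 = 17273.5
n = Σf = 111
Mean = 17273.5 / 111 = 155.6171

155.62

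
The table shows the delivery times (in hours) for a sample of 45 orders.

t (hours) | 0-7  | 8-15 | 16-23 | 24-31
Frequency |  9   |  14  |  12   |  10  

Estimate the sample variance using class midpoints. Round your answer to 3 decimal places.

Midpoints: 3.5, 11.5, 19.5, 27.5
n = 45, Σfm = 701.5, mean = 15.5889
Σfm² = 14087.25
Σf(m − x̄)² = Σfm² − (Σfm)²/n = 14087.25 − 701.5²/45 = 3151.6444
Sample variance = 3151.6444 / 44 = 71.6283

71.628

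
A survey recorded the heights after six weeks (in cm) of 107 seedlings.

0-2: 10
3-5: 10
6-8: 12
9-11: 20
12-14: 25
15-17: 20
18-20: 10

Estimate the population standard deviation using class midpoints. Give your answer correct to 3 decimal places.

5.243

Midpoints: 1, 4, 7, 10, 13, 16, 19
n = 107, Σfm = 1169, mean = 10.9252
Σfm² = 15713
Σf(m − x̄)² = Σfm² − (Σfm)²/n = 15713 − 1169²/107 = 2941.4019
Population variance = 2941.4019 / 107 = 27.4897
Standard deviation = √27.4897 = 5.2431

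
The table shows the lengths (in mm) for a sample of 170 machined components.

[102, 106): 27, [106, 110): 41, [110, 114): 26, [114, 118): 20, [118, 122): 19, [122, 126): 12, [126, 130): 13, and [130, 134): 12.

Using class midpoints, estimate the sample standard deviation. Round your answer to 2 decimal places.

Midpoints: 104, 108, 112, 116, 120, 124, 128, 132
n = 170, Σfm = 19484, mean = 114.6118
Σfm² = 2245712
Σf(m − x̄)² = Σfm² − (Σfm)²/n = 2245712 − 19484²/170 = 12616.3765
Sample variance = 12616.3765 / 169 = 74.6531
Standard deviation = √74.6531 = 8.6402

8.64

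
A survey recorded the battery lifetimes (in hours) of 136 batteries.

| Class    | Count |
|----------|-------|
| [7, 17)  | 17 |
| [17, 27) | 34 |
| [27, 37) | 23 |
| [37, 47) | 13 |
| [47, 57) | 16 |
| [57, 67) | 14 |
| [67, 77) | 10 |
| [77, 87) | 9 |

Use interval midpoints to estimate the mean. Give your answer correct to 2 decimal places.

39.65

Midpoints: 12, 22, 32, 42, 52, 62, 72, 82
Σfm = 17×12 + 34×22 + 23×32 + 13×42 + 16×52 + 14×62 + 10×72 + 9×82 = 5392
n = Σf = 136
Mean = 5392 / 136 = 39.6471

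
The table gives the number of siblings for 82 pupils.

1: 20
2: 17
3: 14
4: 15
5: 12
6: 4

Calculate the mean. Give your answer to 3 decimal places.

Values: 1, 2, 3, 4, 5, 6
Σfx = 20×1 + 17×2 + 14×3 + 15×4 + 12×5 + 4×6 = 240
n = Σf = 82
Mean = 240 / 82 = 2.9268

2.927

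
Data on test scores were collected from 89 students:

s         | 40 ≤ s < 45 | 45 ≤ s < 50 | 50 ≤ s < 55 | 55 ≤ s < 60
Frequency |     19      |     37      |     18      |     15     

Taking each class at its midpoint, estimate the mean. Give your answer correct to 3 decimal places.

49.129

Midpoints: 42.5, 47.5, 52.5, 57.5
Σfm = 19×42.5 + 37×47.5 + 18×52.5 + 15×57.5 = 4372.5
n = Σf = 89
Mean = 4372.5 / 89 = 49.1292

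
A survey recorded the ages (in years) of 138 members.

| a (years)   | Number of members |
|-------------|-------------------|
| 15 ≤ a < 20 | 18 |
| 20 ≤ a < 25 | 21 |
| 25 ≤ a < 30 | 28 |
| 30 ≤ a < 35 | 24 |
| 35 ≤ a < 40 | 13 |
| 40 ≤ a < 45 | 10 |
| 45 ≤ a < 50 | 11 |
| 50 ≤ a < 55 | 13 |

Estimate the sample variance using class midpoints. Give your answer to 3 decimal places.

Midpoints: 17.5, 22.5, 27.5, 32.5, 37.5, 42.5, 47.5, 52.5
n = 138, Σfm = 4455, mean = 32.2826
Σfm² = 159662.5
Σf(m − x̄)² = Σfm² − (Σfm)²/n = 159662.5 − 4455²/138 = 15843.4783
Sample variance = 15843.4783 / 137 = 115.6458

115.646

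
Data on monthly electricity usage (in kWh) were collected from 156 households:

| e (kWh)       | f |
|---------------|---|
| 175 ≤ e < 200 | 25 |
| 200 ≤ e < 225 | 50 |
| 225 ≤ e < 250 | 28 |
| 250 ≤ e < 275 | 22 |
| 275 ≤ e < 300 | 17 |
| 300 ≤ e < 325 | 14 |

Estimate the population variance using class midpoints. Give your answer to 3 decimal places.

Midpoints: 187.5, 212.5, 237.5, 262.5, 287.5, 312.5
n = 156, Σfm = 37000, mean = 237.1795
Σfm² = 9004375
Σf(m − x̄)² = Σfm² − (Σfm)²/n = 9004375 − 37000²/156 = 228733.9744
Population variance = 228733.9744 / 156 = 1466.2434

1466.243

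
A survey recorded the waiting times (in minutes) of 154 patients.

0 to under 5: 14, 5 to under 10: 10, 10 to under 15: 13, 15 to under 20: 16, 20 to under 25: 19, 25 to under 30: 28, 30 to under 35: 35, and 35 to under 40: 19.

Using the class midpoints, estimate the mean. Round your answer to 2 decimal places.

Midpoints: 2.5, 7.5, 12.5, 17.5, 22.5, 27.5, 32.5, 37.5
Σfm = 14×2.5 + 10×7.5 + 13×12.5 + 16×17.5 + 19×22.5 + 28×27.5 + 35×32.5 + 19×37.5 = 3600
n = Σf = 154
Mean = 3600 / 154 = 23.3766

23.38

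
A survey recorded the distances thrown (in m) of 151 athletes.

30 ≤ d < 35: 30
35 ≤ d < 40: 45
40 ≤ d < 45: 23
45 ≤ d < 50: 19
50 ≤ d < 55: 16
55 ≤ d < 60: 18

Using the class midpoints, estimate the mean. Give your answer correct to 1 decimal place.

Midpoints: 32.5, 37.5, 42.5, 47.5, 52.5, 57.5
Σfm = 30×32.5 + 45×37.5 + 23×42.5 + 19×47.5 + 16×52.5 + 18×57.5 = 6417.5
n = Σf = 151
Mean = 6417.5 / 151 = 42.5000

42.5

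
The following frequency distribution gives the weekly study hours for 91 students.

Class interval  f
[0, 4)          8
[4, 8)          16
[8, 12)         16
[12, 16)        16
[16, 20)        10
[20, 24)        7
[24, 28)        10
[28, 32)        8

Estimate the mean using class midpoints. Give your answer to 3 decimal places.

Midpoints: 2, 6, 10, 14, 18, 22, 26, 30
Σfm = 8×2 + 16×6 + 16×10 + 16×14 + 10×18 + 7×22 + 10×26 + 8×30 = 1330
n = Σf = 91
Mean = 1330 / 91 = 14.6154

14.615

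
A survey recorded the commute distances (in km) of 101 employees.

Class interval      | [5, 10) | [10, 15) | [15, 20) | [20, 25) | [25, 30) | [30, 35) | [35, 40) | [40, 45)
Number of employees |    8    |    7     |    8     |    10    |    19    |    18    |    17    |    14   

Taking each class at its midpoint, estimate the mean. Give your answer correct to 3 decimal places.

28.243

Midpoints: 7.5, 12.5, 17.5, 22.5, 27.5, 32.5, 37.5, 42.5
Σfm = 8×7.5 + 7×12.5 + 8×17.5 + 10×22.5 + 19×27.5 + 18×32.5 + 17×37.5 + 14×42.5 = 2852.5
n = Σf = 101
Mean = 2852.5 / 101 = 28.2426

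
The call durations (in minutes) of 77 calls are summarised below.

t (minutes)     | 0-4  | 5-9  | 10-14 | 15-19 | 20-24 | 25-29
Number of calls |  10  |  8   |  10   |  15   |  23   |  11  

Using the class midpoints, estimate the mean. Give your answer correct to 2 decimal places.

Midpoints: 2, 7, 12, 17, 22, 27
Σfm = 10×2 + 8×7 + 10×12 + 15×17 + 23×22 + 11×27 = 1254
n = Σf = 77
Mean = 1254 / 77 = 16.2857

16.29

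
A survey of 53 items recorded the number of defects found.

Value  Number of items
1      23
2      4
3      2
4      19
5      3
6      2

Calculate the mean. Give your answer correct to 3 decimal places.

Values: 1, 2, 3, 4, 5, 6
Σfx = 23×1 + 4×2 + 2×3 + 19×4 + 3×5 + 2×6 = 140
n = Σf = 53
Mean = 140 / 53 = 2.6415

2.642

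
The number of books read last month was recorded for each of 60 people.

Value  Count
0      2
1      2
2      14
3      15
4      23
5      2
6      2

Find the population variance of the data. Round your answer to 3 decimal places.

1.461

Values: 0, 1, 2, 3, 4, 5, 6
n = 60, Σfx = 189, mean = 3.1500
Σfx² = 683
Σf(x − x̄)² = Σfx² − (Σfx)²/n = 683 − 189²/60 = 87.6500
Population variance = 87.6500 / 60 = 1.4608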